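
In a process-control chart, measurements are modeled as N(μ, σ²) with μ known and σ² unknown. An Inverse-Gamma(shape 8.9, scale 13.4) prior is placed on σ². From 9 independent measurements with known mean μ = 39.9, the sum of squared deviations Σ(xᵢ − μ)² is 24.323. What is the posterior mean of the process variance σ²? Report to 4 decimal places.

2.0614

With known mean μ and an Inverse-Gamma(α, β) prior on σ², the Normal likelihood is conjugate: posterior is Inv-Gamma(α + n/2, β + Σ(xᵢ−μ)²/2).
Posterior: Inv-Gamma(8.9 + 9/2, 13.4 + 24.323/2) = Inv-Gamma(13.40, 25.5615).
E[σ²|data] = β/(α−1) = 25.5615/12.40 = 2.0614.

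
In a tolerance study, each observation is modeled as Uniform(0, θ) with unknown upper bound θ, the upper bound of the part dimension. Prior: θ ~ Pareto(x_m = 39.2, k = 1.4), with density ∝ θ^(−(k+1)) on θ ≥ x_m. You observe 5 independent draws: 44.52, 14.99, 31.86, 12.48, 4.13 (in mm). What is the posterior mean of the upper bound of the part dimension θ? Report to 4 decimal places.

A Pareto(scale x_m, shape k) prior on the upper bound θ of Uniform(0, θ) is conjugate: posterior is Pareto(max(x_m, max xᵢ), k + n).
Sample maximum = 44.52; prior scale x_m = 39.2 → posterior scale = max = 44.52.
Posterior shape = 1.4 + 5 = 6.4.
E[θ|data] = k·x_m/(k−1) = 6.4·44.52/5.4 = 52.7644.

52.7644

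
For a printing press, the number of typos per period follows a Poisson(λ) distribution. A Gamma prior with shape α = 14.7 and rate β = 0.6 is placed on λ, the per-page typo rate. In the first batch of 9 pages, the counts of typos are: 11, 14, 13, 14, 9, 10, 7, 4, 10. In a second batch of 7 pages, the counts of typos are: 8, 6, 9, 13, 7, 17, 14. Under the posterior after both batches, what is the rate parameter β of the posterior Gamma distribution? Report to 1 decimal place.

With a Gamma(shape α, rate β) prior, the Poisson likelihood is conjugate: the posterior is Gamma(α + ΣXᵢ, β + n).
Batch 1: sum of counts S = 92 over n = 9 pages.
After batch 1: Gamma(α+S, β+n) = Gamma(14.7+92, 0.6+9) = Gamma(106.7, 9.6).
Batch 2: sum of counts S = 74 over n = 7 pages.
After batch 2: Gamma(α+S, β+n) = Gamma(106.7+74, 9.6+7) = Gamma(180.7, 16.6).
Posterior β = 16.6.

16.6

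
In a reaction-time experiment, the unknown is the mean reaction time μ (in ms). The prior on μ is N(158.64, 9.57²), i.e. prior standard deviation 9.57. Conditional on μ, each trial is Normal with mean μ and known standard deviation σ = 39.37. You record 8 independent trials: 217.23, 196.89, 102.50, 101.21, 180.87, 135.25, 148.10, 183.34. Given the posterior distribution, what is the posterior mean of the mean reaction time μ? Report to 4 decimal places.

For Normal data with known variance σ², a Normal(μ₀, σ₀²) prior on μ is conjugate. Posterior precision = 1/σ₀² + n/σ²; posterior mean is the precision-weighted average of μ₀ and x̄.
Σxᵢ = 217.23 + 196.89 + 102.50 + 101.21 + 180.87 + 135.25 + 148.10 + 183.34 = 1265.39, so n·x̄ = 1265.39.
σ₀² = 9.57² = 91.5849, σ² = 39.37² = 1549.9969; σ² + n·σ₀² = 1549.9969 + 8·91.5849 = 2282.6761.
Posterior mean = (μ₀/σ₀² + n·x̄/σ²)/(1/σ₀² + n/σ²) = (σ²·μ₀ + σ₀²·n·x̄)/(σ² + n·σ₀²) = (1549.9969·158.64 + 91.5849·1265.39)/2282.6761 = 361782.124827/2282.6761 = 158.4903.

158.4903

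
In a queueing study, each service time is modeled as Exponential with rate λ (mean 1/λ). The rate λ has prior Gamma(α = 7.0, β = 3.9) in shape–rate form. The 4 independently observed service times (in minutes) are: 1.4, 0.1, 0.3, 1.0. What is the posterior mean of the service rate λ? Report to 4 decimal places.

1.6418

With a Gamma(shape α, rate β) prior on the exponential rate λ, the posterior after n observations with total T = Σxᵢ is Gamma(α+n, β+T).
Sum of observations T = 2.8 minutes; n = 4.
Posterior: Gamma(7.0+4, 3.9+2.8) = Gamma(11.0, 6.7).
Posterior mean of λ = α/β = 11.0/6.7 = 1.6418.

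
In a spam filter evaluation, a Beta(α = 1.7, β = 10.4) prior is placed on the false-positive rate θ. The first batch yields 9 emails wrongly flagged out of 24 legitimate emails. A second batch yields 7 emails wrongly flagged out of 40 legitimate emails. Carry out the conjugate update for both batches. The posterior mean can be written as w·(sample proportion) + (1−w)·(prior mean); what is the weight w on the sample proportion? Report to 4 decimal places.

The Beta prior is conjugate to a Binomial/Bernoulli likelihood; the update adds successes to α and failures to β.
Total number of legitimate emails: n = 24 + 40 = 64.
Posterior mean = (α₀+k)/(α₀+β₀+n) = [n/(α₀+β₀+n)]·(k/n) + [(α₀+β₀)/(α₀+β₀+n)]·α₀/(α₀+β₀), so only n and the prior enter the weight.
The weight on the data is w = n/(α₀+β₀+n) = 64/(1.7+10.4+64) = 64/76.1 = 0.8410.

0.8410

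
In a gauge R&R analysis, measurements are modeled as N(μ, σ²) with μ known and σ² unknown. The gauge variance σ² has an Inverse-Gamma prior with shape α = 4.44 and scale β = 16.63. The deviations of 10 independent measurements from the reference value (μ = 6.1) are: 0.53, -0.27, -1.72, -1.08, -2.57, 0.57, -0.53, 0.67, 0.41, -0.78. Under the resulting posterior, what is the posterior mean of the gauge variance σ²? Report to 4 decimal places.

2.7355

With known mean μ and an Inverse-Gamma(α, β) prior on σ², the Normal likelihood is conjugate: posterior is Inv-Gamma(α + n/2, β + Σ(xᵢ−μ)²/2).
Σ(xᵢ−μ)² = (0.53)² + (-0.27)² + (-1.72)² + (-1.08)² + (-2.57)² + (0.57)² + (-0.53)² + (0.67)² + (0.41)² + (-0.78)² = 12.9147.
Posterior: Inv-Gamma(4.44 + 10/2, 16.63 + 12.9147/2) = Inv-Gamma(9.44, 23.08735).
E[σ²|data] = β/(α−1) = 23.08735/8.44 = 2.7355.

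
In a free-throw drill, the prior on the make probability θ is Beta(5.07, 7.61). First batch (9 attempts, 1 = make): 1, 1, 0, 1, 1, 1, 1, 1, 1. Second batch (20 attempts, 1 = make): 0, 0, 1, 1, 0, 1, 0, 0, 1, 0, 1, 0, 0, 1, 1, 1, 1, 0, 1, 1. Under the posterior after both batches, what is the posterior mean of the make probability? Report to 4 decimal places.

The Beta prior is conjugate to a Binomial/Bernoulli likelihood; the update adds successes to α and failures to β.
After batch 1: Beta(5.07+8, 7.61+1) = Beta(13.07, 8.61).
After batch 2: Beta(13.07+11, 8.61+9) = Beta(24.07, 17.61).
Posterior mean = α/(α+β) = 24.07/41.68 = 0.5775.

0.5775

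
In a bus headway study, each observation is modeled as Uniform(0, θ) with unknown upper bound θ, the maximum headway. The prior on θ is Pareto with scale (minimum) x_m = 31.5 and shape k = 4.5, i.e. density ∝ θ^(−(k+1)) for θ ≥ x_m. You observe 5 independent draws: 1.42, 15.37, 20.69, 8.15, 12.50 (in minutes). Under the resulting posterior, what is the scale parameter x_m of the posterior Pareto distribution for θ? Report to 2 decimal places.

31.50

A Pareto(scale x_m, shape k) prior on the upper bound θ of Uniform(0, θ) is conjugate: posterior is Pareto(max(x_m, max xᵢ), k + n).
Sample maximum = 20.69; prior scale x_m = 31.5 → posterior scale = max = 31.50.
Posterior shape = 4.5 + 5 = 9.5.
Posterior scale x_m = 31.50.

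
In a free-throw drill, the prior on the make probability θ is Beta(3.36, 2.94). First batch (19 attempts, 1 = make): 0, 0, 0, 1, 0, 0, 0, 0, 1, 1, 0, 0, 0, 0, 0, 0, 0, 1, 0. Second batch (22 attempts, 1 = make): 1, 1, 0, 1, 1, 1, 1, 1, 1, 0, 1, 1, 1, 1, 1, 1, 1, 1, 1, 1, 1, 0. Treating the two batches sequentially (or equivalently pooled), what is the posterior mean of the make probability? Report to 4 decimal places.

0.5573

The Beta prior is conjugate to a Binomial/Bernoulli likelihood; the update adds successes to α and failures to β.
After batch 1: Beta(3.36+4, 2.94+15) = Beta(7.36, 17.94).
After batch 2: Beta(7.36+19, 17.94+3) = Beta(26.36, 20.94).
Posterior mean = α/(α+β) = 26.36/47.30 = 0.5573.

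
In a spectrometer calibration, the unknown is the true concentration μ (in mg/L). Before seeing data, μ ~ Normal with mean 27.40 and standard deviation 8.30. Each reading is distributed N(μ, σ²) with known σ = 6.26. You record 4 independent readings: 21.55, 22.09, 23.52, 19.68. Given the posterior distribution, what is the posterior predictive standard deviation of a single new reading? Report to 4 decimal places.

6.9112

For Normal data with known variance σ², a Normal(μ₀, σ₀²) prior on μ is conjugate. Posterior precision = 1/σ₀² + n/σ²; posterior mean is the precision-weighted average of μ₀ and x̄.
σ₀² = 8.30² = 68.89, σ² = 6.26² = 39.1876; σ² + n·σ₀² = 39.1876 + 4·68.89 = 314.7476.
Posterior precision = 1/σ₀² + n/σ² = 1/68.89 + 4/39.1876 = (σ² + n·σ₀²)/(σ₀²σ²) = 314.7476/(68.89·39.1876); posterior variance σₙ² = σ₀²σ²/(σ² + n·σ₀²) = 68.89·39.1876/314.7476 = 8.577139.
Predictive variance for one new observation = σₙ² + σ² = 68.89·39.1876/314.7476 + 39.1876 = σ²·(σ₀² + 314.7476)/314.7476 = 39.1876·383.6376/314.7476 = 47.764739; SD = √(39.1876·383.6376/314.7476) = 6.9112.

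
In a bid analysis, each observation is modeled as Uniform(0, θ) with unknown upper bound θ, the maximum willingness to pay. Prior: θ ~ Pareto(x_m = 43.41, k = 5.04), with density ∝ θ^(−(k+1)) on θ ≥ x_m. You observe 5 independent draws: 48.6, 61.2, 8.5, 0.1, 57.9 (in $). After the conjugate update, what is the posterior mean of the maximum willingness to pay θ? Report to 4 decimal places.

A Pareto(scale x_m, shape k) prior on the upper bound θ of Uniform(0, θ) is conjugate: posterior is Pareto(max(x_m, max xᵢ), k + n).
Sample maximum = 61.2; prior scale x_m = 43.41 → posterior scale = max = 61.20.
Posterior shape = 5.04 + 5 = 10.04.
E[θ|data] = k·x_m/(k−1) = 10.04·61.20/9.04 = 67.9699.

67.9699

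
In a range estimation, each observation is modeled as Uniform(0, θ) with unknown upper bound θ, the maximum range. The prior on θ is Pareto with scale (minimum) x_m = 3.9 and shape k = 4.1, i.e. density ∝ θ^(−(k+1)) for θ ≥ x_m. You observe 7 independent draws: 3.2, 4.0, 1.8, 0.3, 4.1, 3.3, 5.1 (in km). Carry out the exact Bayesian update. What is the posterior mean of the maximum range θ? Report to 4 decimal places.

A Pareto(scale x_m, shape k) prior on the upper bound θ of Uniform(0, θ) is conjugate: posterior is Pareto(max(x_m, max xᵢ), k + n).
Sample maximum = 5.1; prior scale x_m = 3.9 → posterior scale = max = 5.1.
Posterior shape = 4.1 + 7 = 11.1.
E[θ|data] = k·x_m/(k−1) = 11.1·5.1/10.1 = 5.6050.

5.6050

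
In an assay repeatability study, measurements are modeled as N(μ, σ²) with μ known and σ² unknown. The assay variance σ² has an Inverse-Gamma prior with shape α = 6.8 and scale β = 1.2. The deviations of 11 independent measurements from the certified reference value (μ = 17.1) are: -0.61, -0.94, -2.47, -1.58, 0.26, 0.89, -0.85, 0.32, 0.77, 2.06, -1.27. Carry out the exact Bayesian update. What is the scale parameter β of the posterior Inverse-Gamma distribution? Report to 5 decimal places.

10.19350

With known mean μ and an Inverse-Gamma(α, β) prior on σ², the Normal likelihood is conjugate: posterior is Inv-Gamma(α + n/2, β + Σ(xᵢ−μ)²/2).
Σ(xᵢ−μ)² = (-0.61)² + (-0.94)² + (-2.47)² + (-1.58)² + (0.26)² + (0.89)² + (-0.85)² + (0.32)² + (0.77)² + (2.06)² + (-1.27)² = 17.9870.
Posterior: Inv-Gamma(6.8 + 11/2, 1.2 + 17.9870/2) = Inv-Gamma(12.30, 10.19350).
Posterior β = 10.19350.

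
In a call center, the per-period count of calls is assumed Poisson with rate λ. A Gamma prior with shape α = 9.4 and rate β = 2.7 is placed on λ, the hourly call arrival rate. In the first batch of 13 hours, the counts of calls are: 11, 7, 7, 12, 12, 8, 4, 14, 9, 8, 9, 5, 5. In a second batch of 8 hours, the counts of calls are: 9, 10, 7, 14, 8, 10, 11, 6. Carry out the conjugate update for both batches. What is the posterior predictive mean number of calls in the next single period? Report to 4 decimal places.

With a Gamma(shape α, rate β) prior, the Poisson likelihood is conjugate: the posterior is Gamma(α + ΣXᵢ, β + n).
Batch 1: sum of counts S = 111 over n = 13 hours.
After batch 1: Gamma(α+S, β+n) = Gamma(9.4+111, 2.7+13) = Gamma(120.4, 15.7).
Batch 2: sum of counts S = 75 over n = 8 hours.
After batch 2: Gamma(α+S, β+n) = Gamma(120.4+75, 15.7+8) = Gamma(195.4, 23.7).
The predictive distribution for one future period is NegBinom with mean α/β = 8.2447.

8.2447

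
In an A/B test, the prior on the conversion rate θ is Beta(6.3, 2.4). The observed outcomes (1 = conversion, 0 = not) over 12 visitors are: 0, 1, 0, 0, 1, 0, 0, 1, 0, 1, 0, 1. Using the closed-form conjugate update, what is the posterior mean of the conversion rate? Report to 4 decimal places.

0.5459

The Beta prior is conjugate to a Binomial/Bernoulli likelihood; the update adds successes to α and failures to β.
Posterior: Beta(α+k, β+n−k) = Beta(6.3+5, 2.4+7) = Beta(11.3, 9.4).
Posterior mean = α/(α+β) = 11.3/20.7 = 0.5459.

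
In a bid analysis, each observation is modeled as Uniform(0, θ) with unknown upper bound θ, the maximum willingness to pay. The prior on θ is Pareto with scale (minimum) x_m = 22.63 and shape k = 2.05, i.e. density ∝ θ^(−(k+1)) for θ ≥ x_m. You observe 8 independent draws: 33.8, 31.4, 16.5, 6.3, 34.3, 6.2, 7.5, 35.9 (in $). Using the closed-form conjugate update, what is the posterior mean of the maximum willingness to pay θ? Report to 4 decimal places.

39.8669

A Pareto(scale x_m, shape k) prior on the upper bound θ of Uniform(0, θ) is conjugate: posterior is Pareto(max(x_m, max xᵢ), k + n).
Sample maximum = 35.9; prior scale x_m = 22.63 → posterior scale = max = 35.90.
Posterior shape = 2.05 + 8 = 10.05.
E[θ|data] = k·x_m/(k−1) = 10.05·35.90/9.05 = 39.8669.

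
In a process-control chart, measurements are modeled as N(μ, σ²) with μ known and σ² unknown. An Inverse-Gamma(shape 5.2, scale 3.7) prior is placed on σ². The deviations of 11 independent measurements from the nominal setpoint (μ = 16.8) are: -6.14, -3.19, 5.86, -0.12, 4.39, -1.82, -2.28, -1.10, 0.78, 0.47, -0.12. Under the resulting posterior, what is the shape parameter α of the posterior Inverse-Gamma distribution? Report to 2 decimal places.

10.70

With known mean μ and an Inverse-Gamma(α, β) prior on σ², the Normal likelihood is conjugate: posterior is Inv-Gamma(α + n/2, β + Σ(xᵢ−μ)²/2).
Σ(xᵢ−μ)² = (-6.14)² + (-3.19)² + (5.86)² + (-0.12)² + (4.39)² + (-1.82)² + (-2.28)² + (-1.10)² + (0.78)² + (0.47)² + (-0.12)² = 112.0663.
Posterior: Inv-Gamma(5.2 + 11/2, 3.7 + 112.0663/2) = Inv-Gamma(10.70, 59.73315).
Posterior α = 10.70.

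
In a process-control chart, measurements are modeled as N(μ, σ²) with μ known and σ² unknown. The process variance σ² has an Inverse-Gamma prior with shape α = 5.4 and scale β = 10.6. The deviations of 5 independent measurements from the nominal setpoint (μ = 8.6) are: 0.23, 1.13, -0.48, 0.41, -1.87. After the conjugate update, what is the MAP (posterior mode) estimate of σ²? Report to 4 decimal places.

With known mean μ and an Inverse-Gamma(α, β) prior on σ², the Normal likelihood is conjugate: posterior is Inv-Gamma(α + n/2, β + Σ(xᵢ−μ)²/2).
Σ(xᵢ−μ)² = (0.23)² + (1.13)² + (-0.48)² + (0.41)² + (-1.87)² = 5.2252.
Posterior: Inv-Gamma(5.4 + 5/2, 10.6 + 5.2252/2) = Inv-Gamma(7.90, 13.21260).
Mode = β/(α+1) = 13.21260/8.90 = 1.4846.

1.4846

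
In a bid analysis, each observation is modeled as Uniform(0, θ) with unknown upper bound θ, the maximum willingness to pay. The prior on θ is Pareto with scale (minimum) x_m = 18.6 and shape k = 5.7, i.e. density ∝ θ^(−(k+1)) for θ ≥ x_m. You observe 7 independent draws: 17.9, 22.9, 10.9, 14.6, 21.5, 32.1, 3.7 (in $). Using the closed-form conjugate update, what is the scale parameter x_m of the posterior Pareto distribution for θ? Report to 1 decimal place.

32.1

A Pareto(scale x_m, shape k) prior on the upper bound θ of Uniform(0, θ) is conjugate: posterior is Pareto(max(x_m, max xᵢ), k + n).
Sample maximum = 32.1; prior scale x_m = 18.6 → posterior scale = max = 32.1.
Posterior shape = 5.7 + 7 = 12.7.
Posterior scale x_m = 32.1.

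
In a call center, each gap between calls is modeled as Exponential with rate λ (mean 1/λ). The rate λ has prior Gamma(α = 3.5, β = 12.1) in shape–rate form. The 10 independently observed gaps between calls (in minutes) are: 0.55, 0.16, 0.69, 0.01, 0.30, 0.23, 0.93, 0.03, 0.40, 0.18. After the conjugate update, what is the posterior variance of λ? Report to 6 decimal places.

0.055616

With a Gamma(shape α, rate β) prior on the exponential rate λ, the posterior after n observations with total T = Σxᵢ is Gamma(α+n, β+T).
Sum of observations T = 3.48 minutes; n = 10.
Posterior: Gamma(3.5+10, 12.1+3.48) = Gamma(13.5, 15.58).
Var = α/β² = 0.055616.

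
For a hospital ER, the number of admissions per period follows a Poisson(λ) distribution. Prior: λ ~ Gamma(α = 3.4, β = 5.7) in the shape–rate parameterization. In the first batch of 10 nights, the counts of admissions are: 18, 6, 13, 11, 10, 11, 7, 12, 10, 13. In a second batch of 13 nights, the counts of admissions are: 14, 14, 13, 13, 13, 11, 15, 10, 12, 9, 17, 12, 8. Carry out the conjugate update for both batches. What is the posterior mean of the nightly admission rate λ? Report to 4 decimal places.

9.5958

With a Gamma(shape α, rate β) prior, the Poisson likelihood is conjugate: the posterior is Gamma(α + ΣXᵢ, β + n).
Batch 1: sum of counts S = 111 over n = 10 nights.
After batch 1: Gamma(α+S, β+n) = Gamma(3.4+111, 5.7+10) = Gamma(114.4, 15.7).
Batch 2: sum of counts S = 161 over n = 13 nights.
After batch 2: Gamma(α+S, β+n) = Gamma(114.4+161, 15.7+13) = Gamma(275.4, 28.7).
Posterior mean = α/β = 275.4/28.7 = 9.5958.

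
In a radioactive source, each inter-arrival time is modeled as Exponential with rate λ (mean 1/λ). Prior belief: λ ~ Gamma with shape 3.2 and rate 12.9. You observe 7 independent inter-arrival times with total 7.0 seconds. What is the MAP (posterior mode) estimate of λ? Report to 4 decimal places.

With a Gamma(shape α, rate β) prior on the exponential rate λ, the posterior after n observations with total T = Σxᵢ is Gamma(α+n, β+T).
Posterior: Gamma(3.2+7, 12.9+7.0) = Gamma(10.2, 19.9).
Mode = (α−1)/β = 0.4623.

0.4623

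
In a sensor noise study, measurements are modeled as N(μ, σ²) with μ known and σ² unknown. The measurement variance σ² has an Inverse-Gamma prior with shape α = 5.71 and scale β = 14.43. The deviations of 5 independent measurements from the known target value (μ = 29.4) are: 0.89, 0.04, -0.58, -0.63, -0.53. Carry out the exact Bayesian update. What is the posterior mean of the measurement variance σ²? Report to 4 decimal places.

With known mean μ and an Inverse-Gamma(α, β) prior on σ², the Normal likelihood is conjugate: posterior is Inv-Gamma(α + n/2, β + Σ(xᵢ−μ)²/2).
Σ(xᵢ−μ)² = (0.89)² + (0.04)² + (-0.58)² + (-0.63)² + (-0.53)² = 1.8079.
Posterior: Inv-Gamma(5.71 + 5/2, 14.43 + 1.8079/2) = Inv-Gamma(8.21, 15.33395).
E[σ²|data] = β/(α−1) = 15.33395/7.21 = 2.1268.

2.1268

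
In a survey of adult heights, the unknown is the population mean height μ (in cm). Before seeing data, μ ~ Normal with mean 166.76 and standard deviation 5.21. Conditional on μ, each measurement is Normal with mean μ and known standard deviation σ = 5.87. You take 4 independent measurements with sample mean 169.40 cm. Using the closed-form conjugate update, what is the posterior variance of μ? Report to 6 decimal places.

For Normal data with known variance σ², a Normal(μ₀, σ₀²) prior on μ is conjugate. Posterior precision = 1/σ₀² + n/σ²; posterior mean is the precision-weighted average of μ₀ and x̄.
σ₀² = 5.21² = 27.1441, σ² = 5.87² = 34.4569; σ² + n·σ₀² = 34.4569 + 4·27.1441 = 143.0333.
Posterior precision = 1/σ₀² + n/σ² = 1/27.1441 + 4/34.4569 = (σ² + n·σ₀²)/(σ₀²σ²) = 143.0333/(27.1441·34.4569); posterior variance σₙ² = σ₀²σ²/(σ² + n·σ₀²) = 27.1441·34.4569/143.0333 = 6.539047.

6.539047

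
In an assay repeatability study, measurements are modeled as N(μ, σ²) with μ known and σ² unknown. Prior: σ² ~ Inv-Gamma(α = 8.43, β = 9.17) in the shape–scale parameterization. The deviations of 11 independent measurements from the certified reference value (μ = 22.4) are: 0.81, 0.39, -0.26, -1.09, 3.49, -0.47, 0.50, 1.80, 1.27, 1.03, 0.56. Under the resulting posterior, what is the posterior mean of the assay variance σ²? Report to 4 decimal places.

With known mean μ and an Inverse-Gamma(α, β) prior on σ², the Normal likelihood is conjugate: posterior is Inv-Gamma(α + n/2, β + Σ(xᵢ−μ)²/2).
Σ(xᵢ−μ)² = (0.81)² + (0.39)² + (-0.26)² + (-1.09)² + (3.49)² + (-0.47)² + (0.50)² + (1.80)² + (1.27)² + (1.03)² + (0.56)² = 20.9423.
Posterior: Inv-Gamma(8.43 + 11/2, 9.17 + 20.9423/2) = Inv-Gamma(13.93, 19.64115).
E[σ²|data] = β/(α−1) = 19.64115/12.93 = 1.5190.

1.5190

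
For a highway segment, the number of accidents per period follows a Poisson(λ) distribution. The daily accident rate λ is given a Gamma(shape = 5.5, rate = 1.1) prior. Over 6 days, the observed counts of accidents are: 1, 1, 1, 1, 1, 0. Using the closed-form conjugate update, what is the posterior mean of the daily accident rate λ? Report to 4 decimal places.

1.4789

With a Gamma(shape α, rate β) prior, the Poisson likelihood is conjugate: the posterior is Gamma(α + ΣXᵢ, β + n).
Sum of counts S = 5 over n = 6 days.
Posterior: Gamma(α+S, β+n) = Gamma(5.5+5, 1.1+6) = Gamma(10.5, 7.1).
Posterior mean = α/β = 10.5/7.1 = 1.4789.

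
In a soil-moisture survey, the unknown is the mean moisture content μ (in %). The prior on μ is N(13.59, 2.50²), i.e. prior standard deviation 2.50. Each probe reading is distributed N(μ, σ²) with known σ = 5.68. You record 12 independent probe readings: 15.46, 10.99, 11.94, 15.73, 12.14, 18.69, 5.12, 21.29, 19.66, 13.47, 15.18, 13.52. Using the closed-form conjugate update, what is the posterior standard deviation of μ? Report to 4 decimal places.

1.3711

For Normal data with known variance σ², a Normal(μ₀, σ₀²) prior on μ is conjugate. Posterior precision = 1/σ₀² + n/σ²; posterior mean is the precision-weighted average of μ₀ and x̄.
σ₀² = 2.50² = 6.25, σ² = 5.68² = 32.2624; σ² + n·σ₀² = 32.2624 + 12·6.25 = 107.2624.
Posterior precision = 1/σ₀² + n/σ² = 1/6.25 + 12/32.2624 = (σ² + n·σ₀²)/(σ₀²σ²) = 107.2624/(6.25·32.2624); posterior variance σₙ² = σ₀²σ²/(σ² + n·σ₀²) = 6.25·32.2624/107.2624 = 1.879876.
Posterior SD = √σₙ² = √(6.25·32.2624/107.2624) = 1.3711.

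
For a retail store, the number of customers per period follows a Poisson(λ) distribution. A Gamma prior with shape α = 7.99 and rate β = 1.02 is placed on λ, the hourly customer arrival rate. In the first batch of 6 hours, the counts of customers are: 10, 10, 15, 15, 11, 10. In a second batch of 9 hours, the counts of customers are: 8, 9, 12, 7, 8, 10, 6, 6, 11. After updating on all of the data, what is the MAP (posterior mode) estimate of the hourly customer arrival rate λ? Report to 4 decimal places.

9.6748

With a Gamma(shape α, rate β) prior, the Poisson likelihood is conjugate: the posterior is Gamma(α + ΣXᵢ, β + n).
Batch 1: sum of counts S = 71 over n = 6 hours.
After batch 1: Gamma(α+S, β+n) = Gamma(7.99+71, 1.02+6) = Gamma(78.99, 7.02).
Batch 2: sum of counts S = 77 over n = 9 hours.
After batch 2: Gamma(α+S, β+n) = Gamma(78.99+77, 7.02+9) = Gamma(155.99, 16.02).
Mode of Gamma(α,β) for α≥1 is (α−1)/β = 154.99/16.02 = 9.6748.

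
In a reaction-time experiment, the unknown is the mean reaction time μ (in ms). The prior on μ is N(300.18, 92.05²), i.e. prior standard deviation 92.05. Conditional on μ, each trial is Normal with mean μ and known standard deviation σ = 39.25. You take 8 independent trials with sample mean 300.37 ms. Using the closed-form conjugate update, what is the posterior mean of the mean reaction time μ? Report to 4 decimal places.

For Normal data with known variance σ², a Normal(μ₀, σ₀²) prior on μ is conjugate. Posterior precision = 1/σ₀² + n/σ²; posterior mean is the precision-weighted average of μ₀ and x̄.
n·x̄ = 8·300.37 = 2402.96.
σ₀² = 92.05² = 8473.2025, σ² = 39.25² = 1540.5625; σ² + n·σ₀² = 1540.5625 + 8·8473.2025 = 69326.1825.
Posterior mean = (μ₀/σ₀² + n·x̄/σ²)/(1/σ₀² + n/σ²) = (σ²·μ₀ + σ₀²·n·x̄)/(σ² + n·σ₀²) = (1540.5625·300.18 + 8473.2025·2402.96)/69326.1825 = 20823212.73065/69326.1825 = 300.3658.

300.3658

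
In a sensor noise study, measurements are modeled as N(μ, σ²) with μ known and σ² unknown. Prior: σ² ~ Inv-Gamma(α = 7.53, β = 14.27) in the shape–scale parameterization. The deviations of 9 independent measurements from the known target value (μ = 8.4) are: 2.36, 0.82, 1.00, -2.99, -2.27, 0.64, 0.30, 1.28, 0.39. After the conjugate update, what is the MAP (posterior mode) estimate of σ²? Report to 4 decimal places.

With known mean μ and an Inverse-Gamma(α, β) prior on σ², the Normal likelihood is conjugate: posterior is Inv-Gamma(α + n/2, β + Σ(xᵢ−μ)²/2).
Σ(xᵢ−μ)² = (2.36)² + (0.82)² + (1.00)² + (-2.99)² + (-2.27)² + (0.64)² + (0.30)² + (1.28)² + (0.39)² = 23.6251.
Posterior: Inv-Gamma(7.53 + 9/2, 14.27 + 23.6251/2) = Inv-Gamma(12.03, 26.08255).
Mode = β/(α+1) = 26.08255/13.03 = 2.0017.

2.0017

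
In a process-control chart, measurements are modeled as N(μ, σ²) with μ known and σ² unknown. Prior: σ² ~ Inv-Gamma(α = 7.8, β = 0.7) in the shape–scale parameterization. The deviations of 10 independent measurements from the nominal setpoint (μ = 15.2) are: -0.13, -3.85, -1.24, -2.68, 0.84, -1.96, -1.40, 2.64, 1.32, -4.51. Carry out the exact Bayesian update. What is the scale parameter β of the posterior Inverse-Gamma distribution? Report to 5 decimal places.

With known mean μ and an Inverse-Gamma(α, β) prior on σ², the Normal likelihood is conjugate: posterior is Inv-Gamma(α + n/2, β + Σ(xᵢ−μ)²/2).
Σ(xᵢ−μ)² = (-0.13)² + (-3.85)² + (-1.24)² + (-2.68)² + (0.84)² + (-1.96)² + (-1.40)² + (2.64)² + (1.32)² + (-4.51)² = 59.1187.
Posterior: Inv-Gamma(7.8 + 10/2, 0.7 + 59.1187/2) = Inv-Gamma(12.80, 30.25935).
Posterior β = 30.25935.

30.25935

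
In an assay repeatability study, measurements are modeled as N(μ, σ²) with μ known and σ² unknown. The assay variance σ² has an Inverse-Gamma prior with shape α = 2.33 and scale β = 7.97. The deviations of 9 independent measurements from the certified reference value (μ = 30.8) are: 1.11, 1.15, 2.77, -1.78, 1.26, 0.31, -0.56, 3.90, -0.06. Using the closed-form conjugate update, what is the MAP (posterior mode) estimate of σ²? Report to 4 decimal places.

With known mean μ and an Inverse-Gamma(α, β) prior on σ², the Normal likelihood is conjugate: posterior is Inv-Gamma(α + n/2, β + Σ(xᵢ−μ)²/2).
Σ(xᵢ−μ)² = (1.11)² + (1.15)² + (2.77)² + (-1.78)² + (1.26)² + (0.31)² + (-0.56)² + (3.90)² + (-0.06)² = 30.6068.
Posterior: Inv-Gamma(2.33 + 9/2, 7.97 + 30.6068/2) = Inv-Gamma(6.83, 23.27340).
Mode = β/(α+1) = 23.27340/7.83 = 2.9723.

2.9723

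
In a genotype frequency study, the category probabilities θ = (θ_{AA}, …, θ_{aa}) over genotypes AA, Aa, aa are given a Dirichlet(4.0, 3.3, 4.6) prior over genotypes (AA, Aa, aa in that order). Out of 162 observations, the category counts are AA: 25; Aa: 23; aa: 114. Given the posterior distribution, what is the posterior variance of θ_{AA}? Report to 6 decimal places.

0.000794

The Dirichlet prior is conjugate to the Multinomial likelihood: each posterior αⱼ = prior αⱼ + observed count nⱼ.
Posterior concentration: (29.0, 26.3, 118.6), total = 173.9.
Var[θ_j] = α_j(Σα−α_j)/((Σα)²(Σα+1)) = 29.0·144.9/(173.9²·174.9) = 0.000794.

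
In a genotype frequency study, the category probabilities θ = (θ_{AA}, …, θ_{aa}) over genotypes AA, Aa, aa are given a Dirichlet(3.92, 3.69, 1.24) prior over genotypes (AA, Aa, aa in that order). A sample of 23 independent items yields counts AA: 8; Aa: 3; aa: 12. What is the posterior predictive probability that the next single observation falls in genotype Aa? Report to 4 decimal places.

0.2100

The Dirichlet prior is conjugate to the Multinomial likelihood: each posterior αⱼ = prior αⱼ + observed count nⱼ.
Posterior concentration: (11.92, 6.69, 13.24), total = 31.85.
P(next = Aa | data) = α_{Aa}/Σα = 0.2100.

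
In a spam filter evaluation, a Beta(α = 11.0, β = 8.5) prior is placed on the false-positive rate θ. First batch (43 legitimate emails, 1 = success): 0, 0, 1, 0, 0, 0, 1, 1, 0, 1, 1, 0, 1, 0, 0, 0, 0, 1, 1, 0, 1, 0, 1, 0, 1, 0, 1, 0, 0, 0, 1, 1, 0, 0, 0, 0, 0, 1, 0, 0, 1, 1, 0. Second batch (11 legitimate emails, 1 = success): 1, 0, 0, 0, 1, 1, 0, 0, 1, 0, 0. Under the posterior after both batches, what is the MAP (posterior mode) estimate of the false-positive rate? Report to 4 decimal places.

The Beta prior is conjugate to a Binomial/Bernoulli likelihood; the update adds successes to α and failures to β.
After batch 1: Beta(11.0+17, 8.5+26) = Beta(28.0, 34.5).
After batch 2: Beta(28.0+4, 34.5+7) = Beta(32.0, 41.5).
Mode of Beta(a,b) for a,b>1 is (a−1)/(a+b−2) = 31.0/71.5 = 0.4336.

0.4336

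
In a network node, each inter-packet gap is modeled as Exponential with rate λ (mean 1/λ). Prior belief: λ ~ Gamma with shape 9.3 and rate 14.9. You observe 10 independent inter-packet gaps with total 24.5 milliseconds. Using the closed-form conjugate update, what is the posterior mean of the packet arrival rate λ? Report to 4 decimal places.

0.4898

With a Gamma(shape α, rate β) prior on the exponential rate λ, the posterior after n observations with total T = Σxᵢ is Gamma(α+n, β+T).
Posterior: Gamma(9.3+10, 14.9+24.5) = Gamma(19.3, 39.4).
Posterior mean of λ = α/β = 19.3/39.4 = 0.4898.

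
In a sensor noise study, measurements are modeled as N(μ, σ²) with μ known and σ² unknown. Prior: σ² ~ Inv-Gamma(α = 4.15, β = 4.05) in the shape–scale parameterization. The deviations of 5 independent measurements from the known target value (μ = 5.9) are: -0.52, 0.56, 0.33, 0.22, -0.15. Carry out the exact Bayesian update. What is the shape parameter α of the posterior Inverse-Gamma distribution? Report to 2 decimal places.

6.65

With known mean μ and an Inverse-Gamma(α, β) prior on σ², the Normal likelihood is conjugate: posterior is Inv-Gamma(α + n/2, β + Σ(xᵢ−μ)²/2).
Σ(xᵢ−μ)² = (-0.52)² + (0.56)² + (0.33)² + (0.22)² + (-0.15)² = 0.7638.
Posterior: Inv-Gamma(4.15 + 5/2, 4.05 + 0.7638/2) = Inv-Gamma(6.65, 4.43190).
Posterior α = 6.65.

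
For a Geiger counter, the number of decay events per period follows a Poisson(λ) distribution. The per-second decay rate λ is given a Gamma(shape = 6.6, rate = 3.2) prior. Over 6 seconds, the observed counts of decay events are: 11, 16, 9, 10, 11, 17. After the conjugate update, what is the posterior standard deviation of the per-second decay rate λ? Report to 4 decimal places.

0.9758

With a Gamma(shape α, rate β) prior, the Poisson likelihood is conjugate: the posterior is Gamma(α + ΣXᵢ, β + n).
Sum of counts S = 74 over n = 6 seconds.
Posterior: Gamma(α+S, β+n) = Gamma(6.6+74, 3.2+6) = Gamma(80.6, 9.2).
SD = √α/β = √80.6/9.2 = 0.9758.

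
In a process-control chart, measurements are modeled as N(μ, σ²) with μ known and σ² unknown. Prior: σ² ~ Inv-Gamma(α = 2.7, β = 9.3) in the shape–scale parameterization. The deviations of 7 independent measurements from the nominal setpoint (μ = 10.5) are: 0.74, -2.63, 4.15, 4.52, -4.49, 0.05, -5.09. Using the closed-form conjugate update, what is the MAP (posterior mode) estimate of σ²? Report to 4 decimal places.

With known mean μ and an Inverse-Gamma(α, β) prior on σ², the Normal likelihood is conjugate: posterior is Inv-Gamma(α + n/2, β + Σ(xᵢ−μ)²/2).
Σ(xᵢ−μ)² = (0.74)² + (-2.63)² + (4.15)² + (4.52)² + (-4.49)² + (0.05)² + (-5.09)² = 91.1881.
Posterior: Inv-Gamma(2.7 + 7/2, 9.3 + 91.1881/2) = Inv-Gamma(6.20, 54.89405).
Mode = β/(α+1) = 54.89405/7.20 = 7.6242.

7.6242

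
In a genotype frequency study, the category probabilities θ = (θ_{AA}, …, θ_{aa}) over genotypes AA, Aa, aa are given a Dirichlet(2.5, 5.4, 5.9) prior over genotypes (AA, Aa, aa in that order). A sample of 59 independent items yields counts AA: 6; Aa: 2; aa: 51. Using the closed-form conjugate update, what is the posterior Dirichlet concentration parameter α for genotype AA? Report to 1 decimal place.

8.5

The Dirichlet prior is conjugate to the Multinomial likelihood: each posterior αⱼ = prior αⱼ + observed count nⱼ.
Posterior concentration: (8.5, 7.4, 56.9), total = 72.8.
α_{AA} = 2.5 + 6 = 8.5.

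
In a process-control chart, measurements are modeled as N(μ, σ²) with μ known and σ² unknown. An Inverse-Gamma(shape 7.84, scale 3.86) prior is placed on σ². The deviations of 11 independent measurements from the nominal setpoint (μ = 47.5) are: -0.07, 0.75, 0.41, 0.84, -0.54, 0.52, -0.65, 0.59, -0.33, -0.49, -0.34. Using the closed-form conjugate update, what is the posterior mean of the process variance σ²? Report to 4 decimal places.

0.4440

With known mean μ and an Inverse-Gamma(α, β) prior on σ², the Normal likelihood is conjugate: posterior is Inv-Gamma(α + n/2, β + Σ(xᵢ−μ)²/2).
Σ(xᵢ−μ)² = (-0.07)² + (0.75)² + (0.41)² + (0.84)² + (-0.54)² + (0.52)² + (-0.65)² + (0.59)² + (-0.33)² + (-0.49)² + (-0.34)² = 3.2383.
Posterior: Inv-Gamma(7.84 + 11/2, 3.86 + 3.2383/2) = Inv-Gamma(13.34, 5.47915).
E[σ²|data] = β/(α−1) = 5.47915/12.34 = 0.4440.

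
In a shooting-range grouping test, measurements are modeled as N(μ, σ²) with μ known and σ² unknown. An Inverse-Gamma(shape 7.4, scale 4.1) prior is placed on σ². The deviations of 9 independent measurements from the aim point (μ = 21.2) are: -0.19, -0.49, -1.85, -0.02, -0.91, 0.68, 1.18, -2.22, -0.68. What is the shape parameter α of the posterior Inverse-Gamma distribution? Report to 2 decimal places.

11.90

With known mean μ and an Inverse-Gamma(α, β) prior on σ², the Normal likelihood is conjugate: posterior is Inv-Gamma(α + n/2, β + Σ(xᵢ−μ)²/2).
Σ(xᵢ−μ)² = (-0.19)² + (-0.49)² + (-1.85)² + (-0.02)² + (-0.91)² + (0.68)² + (1.18)² + (-2.22)² + (-0.68)² = 11.7728.
Posterior: Inv-Gamma(7.4 + 9/2, 4.1 + 11.7728/2) = Inv-Gamma(11.90, 9.98640).
Posterior α = 11.90.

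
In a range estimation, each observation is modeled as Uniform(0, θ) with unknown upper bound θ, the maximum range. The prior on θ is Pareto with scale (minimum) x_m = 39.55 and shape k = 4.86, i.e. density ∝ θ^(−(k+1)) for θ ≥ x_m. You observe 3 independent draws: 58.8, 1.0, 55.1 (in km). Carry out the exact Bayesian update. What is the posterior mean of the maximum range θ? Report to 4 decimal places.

A Pareto(scale x_m, shape k) prior on the upper bound θ of Uniform(0, θ) is conjugate: posterior is Pareto(max(x_m, max xᵢ), k + n).
Sample maximum = 58.8; prior scale x_m = 39.55 → posterior scale = max = 58.80.
Posterior shape = 4.86 + 3 = 7.86.
E[θ|data] = k·x_m/(k−1) = 7.86·58.80/6.86 = 67.3714.

67.3714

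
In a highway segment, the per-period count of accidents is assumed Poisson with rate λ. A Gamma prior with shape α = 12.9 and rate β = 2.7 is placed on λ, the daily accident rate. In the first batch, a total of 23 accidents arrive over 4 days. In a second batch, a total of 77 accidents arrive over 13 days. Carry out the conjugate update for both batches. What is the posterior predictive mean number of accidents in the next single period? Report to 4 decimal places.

5.7310

With a Gamma(shape α, rate β) prior, the Poisson likelihood is conjugate: the posterior is Gamma(α + ΣXᵢ, β + n).
After batch 1: Gamma(α+S, β+n) = Gamma(12.9+23, 2.7+4) = Gamma(35.9, 6.7).
After batch 2: Gamma(α+S, β+n) = Gamma(35.9+77, 6.7+13) = Gamma(112.9, 19.7).
The predictive distribution for one future period is NegBinom with mean α/β = 5.7310.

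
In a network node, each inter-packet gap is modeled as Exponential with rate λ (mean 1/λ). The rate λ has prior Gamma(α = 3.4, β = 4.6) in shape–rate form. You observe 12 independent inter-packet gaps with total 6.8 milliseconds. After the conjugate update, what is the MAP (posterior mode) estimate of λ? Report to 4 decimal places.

With a Gamma(shape α, rate β) prior on the exponential rate λ, the posterior after n observations with total T = Σxᵢ is Gamma(α+n, β+T).
Posterior: Gamma(3.4+12, 4.6+6.8) = Gamma(15.4, 11.4).
Mode = (α−1)/β = 1.2632.

1.2632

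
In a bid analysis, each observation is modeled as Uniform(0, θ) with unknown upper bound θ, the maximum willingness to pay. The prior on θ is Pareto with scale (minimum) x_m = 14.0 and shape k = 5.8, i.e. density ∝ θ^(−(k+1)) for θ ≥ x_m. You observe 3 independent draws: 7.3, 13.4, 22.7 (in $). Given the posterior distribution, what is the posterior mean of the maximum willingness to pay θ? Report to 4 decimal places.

25.6103

A Pareto(scale x_m, shape k) prior on the upper bound θ of Uniform(0, θ) is conjugate: posterior is Pareto(max(x_m, max xᵢ), k + n).
Sample maximum = 22.7; prior scale x_m = 14.0 → posterior scale = max = 22.7.
Posterior shape = 5.8 + 3 = 8.8.
E[θ|data] = k·x_m/(k−1) = 8.8·22.7/7.8 = 25.6103.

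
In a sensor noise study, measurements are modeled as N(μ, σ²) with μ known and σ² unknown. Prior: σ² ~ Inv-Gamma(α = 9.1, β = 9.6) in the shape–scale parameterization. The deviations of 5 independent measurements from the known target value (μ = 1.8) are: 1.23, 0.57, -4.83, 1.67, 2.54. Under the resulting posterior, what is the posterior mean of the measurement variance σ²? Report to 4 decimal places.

With known mean μ and an Inverse-Gamma(α, β) prior on σ², the Normal likelihood is conjugate: posterior is Inv-Gamma(α + n/2, β + Σ(xᵢ−μ)²/2).
Σ(xᵢ−μ)² = (1.23)² + (0.57)² + (-4.83)² + (1.67)² + (2.54)² = 34.4072.
Posterior: Inv-Gamma(9.1 + 5/2, 9.6 + 34.4072/2) = Inv-Gamma(11.60, 26.80360).
E[σ²|data] = β/(α−1) = 26.80360/10.60 = 2.5286.

2.5286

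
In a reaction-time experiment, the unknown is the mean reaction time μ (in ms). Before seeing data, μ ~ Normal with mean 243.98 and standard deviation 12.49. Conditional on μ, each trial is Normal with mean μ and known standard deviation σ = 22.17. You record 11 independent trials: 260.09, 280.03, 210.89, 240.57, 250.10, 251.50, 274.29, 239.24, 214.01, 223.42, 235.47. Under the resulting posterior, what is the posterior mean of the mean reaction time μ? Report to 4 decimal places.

For Normal data with known variance σ², a Normal(μ₀, σ₀²) prior on μ is conjugate. Posterior precision = 1/σ₀² + n/σ²; posterior mean is the precision-weighted average of μ₀ and x̄.
Σxᵢ = 260.09 + 280.03 + 210.89 + 240.57 + 250.10 + 251.50 + 274.29 + 239.24 + 214.01 + 223.42 + 235.47 = 2679.61, so n·x̄ = 2679.61.
σ₀² = 12.49² = 156.0001, σ² = 22.17² = 491.5089; σ² + n·σ₀² = 491.5089 + 11·156.0001 = 2207.51.
Posterior mean = (μ₀/σ₀² + n·x̄/σ²)/(1/σ₀² + n/σ²) = (σ²·μ₀ + σ₀²·n·x̄)/(σ² + n·σ₀²) = (491.5089·243.98 + 156.0001·2679.61)/2207.51 = 537937.769383/2207.51 = 243.6853.

243.6853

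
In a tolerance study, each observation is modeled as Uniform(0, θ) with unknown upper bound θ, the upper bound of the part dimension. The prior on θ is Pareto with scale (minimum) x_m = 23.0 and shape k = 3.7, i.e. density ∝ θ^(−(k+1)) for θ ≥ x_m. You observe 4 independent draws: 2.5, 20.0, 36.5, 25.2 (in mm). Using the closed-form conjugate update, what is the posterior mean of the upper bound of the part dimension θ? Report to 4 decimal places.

41.9478

A Pareto(scale x_m, shape k) prior on the upper bound θ of Uniform(0, θ) is conjugate: posterior is Pareto(max(x_m, max xᵢ), k + n).
Sample maximum = 36.5; prior scale x_m = 23.0 → posterior scale = max = 36.5.
Posterior shape = 3.7 + 4 = 7.7.
E[θ|data] = k·x_m/(k−1) = 7.7·36.5/6.7 = 41.9478.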